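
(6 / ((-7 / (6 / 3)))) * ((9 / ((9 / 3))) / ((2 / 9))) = -162 / 7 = -23.14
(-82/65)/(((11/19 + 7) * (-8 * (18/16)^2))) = 779/47385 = 0.02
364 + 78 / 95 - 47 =30193 / 95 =317.82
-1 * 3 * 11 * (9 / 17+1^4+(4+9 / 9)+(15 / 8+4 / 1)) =-55671 / 136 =-409.35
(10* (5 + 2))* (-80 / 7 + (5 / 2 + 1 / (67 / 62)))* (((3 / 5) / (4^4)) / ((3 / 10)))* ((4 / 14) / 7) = -37535 / 210112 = -0.18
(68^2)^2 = 21381376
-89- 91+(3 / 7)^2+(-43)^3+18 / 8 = -15618175 / 196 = -79684.57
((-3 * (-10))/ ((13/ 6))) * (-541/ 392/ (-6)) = 8115/ 2548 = 3.18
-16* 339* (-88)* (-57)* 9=-244861056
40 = 40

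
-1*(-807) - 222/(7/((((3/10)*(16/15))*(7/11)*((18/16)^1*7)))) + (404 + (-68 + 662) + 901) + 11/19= 13876141/5225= 2655.72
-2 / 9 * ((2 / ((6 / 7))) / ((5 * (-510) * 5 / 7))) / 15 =49 / 2581875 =0.00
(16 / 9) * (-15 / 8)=-10 / 3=-3.33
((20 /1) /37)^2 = 400 /1369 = 0.29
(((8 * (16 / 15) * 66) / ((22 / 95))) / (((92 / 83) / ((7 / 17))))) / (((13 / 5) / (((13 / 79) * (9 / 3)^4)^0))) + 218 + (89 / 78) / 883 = 15228256331 / 26929734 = 565.48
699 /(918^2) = 0.00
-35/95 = -7/19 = -0.37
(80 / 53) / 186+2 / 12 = 1723 / 9858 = 0.17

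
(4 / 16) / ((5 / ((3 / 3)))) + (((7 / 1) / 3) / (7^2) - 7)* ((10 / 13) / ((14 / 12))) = -57763 / 12740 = -4.53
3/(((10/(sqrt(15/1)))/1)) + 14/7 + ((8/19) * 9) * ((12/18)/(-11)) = 3 * sqrt(15)/10 + 370/209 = 2.93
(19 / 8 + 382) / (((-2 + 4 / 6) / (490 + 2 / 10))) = -4522095 / 32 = -141315.47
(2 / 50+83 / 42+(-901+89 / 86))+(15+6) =-19797122 / 22575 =-876.95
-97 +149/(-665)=-64654/665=-97.22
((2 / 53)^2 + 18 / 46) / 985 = 25373 / 63637895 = 0.00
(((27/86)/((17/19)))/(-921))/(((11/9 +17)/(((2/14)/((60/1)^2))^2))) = -0.00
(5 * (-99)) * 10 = -4950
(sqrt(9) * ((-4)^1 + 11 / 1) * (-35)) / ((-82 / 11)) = 8085 / 82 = 98.60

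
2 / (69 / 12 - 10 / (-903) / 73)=527352 / 1516177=0.35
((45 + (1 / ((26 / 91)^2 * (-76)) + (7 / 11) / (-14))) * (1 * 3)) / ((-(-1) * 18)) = 149789 / 20064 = 7.47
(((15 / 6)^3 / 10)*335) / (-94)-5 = -10.57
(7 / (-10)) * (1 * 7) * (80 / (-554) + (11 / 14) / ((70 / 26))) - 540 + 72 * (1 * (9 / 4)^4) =289090237 / 221600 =1304.56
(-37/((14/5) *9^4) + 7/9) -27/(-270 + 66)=2836081/3123036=0.91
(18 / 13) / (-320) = -9 / 2080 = -0.00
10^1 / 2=5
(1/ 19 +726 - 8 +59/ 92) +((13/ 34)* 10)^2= 370449353/ 505172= 733.31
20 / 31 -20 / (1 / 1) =-600 / 31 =-19.35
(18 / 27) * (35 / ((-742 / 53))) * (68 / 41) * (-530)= 1465.04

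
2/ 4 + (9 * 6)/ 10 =59/ 10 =5.90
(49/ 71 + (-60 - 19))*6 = -33360/ 71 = -469.86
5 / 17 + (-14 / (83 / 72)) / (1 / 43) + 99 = -596744 / 1411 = -422.92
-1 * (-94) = 94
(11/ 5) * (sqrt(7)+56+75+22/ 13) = 11 * sqrt(7)/ 5+3795/ 13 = 297.74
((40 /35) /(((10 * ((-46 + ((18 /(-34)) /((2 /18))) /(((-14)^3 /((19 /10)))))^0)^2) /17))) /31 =68 /1085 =0.06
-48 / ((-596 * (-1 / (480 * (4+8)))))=-69120 / 149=-463.89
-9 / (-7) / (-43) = -9 / 301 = -0.03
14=14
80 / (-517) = -80 / 517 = -0.15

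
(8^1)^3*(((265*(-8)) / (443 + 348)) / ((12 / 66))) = -5969920 / 791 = -7547.31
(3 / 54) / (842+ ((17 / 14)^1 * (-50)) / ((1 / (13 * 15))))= -7 / 1385658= -0.00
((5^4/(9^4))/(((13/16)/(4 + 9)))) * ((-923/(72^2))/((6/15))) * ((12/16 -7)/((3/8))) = 72109375/6377292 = 11.31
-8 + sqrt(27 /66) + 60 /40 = -13 /2 + 3 *sqrt(22) /22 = -5.86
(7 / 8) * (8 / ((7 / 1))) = 1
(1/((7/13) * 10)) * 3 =0.56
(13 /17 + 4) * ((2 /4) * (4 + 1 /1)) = 405 /34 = 11.91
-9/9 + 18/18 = 0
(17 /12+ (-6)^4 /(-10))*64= -123056 /15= -8203.73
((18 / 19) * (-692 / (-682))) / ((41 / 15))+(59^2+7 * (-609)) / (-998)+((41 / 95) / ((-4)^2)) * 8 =1790851569 / 1325538610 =1.35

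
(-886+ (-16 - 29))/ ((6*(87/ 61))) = -56791/ 522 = -108.80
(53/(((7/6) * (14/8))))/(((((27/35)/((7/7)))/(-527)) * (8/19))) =-2653445/63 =-42118.17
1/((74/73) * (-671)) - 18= -18.00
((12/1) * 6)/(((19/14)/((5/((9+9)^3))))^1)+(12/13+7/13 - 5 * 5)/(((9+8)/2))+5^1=45541/20007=2.28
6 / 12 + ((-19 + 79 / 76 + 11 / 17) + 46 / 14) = -13.53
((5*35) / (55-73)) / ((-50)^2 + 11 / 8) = -700 / 180099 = -0.00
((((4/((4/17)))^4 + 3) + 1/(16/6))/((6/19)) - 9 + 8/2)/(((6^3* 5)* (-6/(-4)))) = 2539093/15552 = 163.26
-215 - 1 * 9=-224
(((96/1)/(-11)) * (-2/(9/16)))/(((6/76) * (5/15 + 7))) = 19456/363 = 53.60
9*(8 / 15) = 24 / 5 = 4.80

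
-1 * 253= -253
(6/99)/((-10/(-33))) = 1/5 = 0.20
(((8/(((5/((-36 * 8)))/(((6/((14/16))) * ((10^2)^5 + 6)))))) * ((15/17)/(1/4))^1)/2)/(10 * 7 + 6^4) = -3317760001990656/81277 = -40820404320.91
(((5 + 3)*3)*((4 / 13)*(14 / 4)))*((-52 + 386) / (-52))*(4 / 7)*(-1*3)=48096 / 169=284.59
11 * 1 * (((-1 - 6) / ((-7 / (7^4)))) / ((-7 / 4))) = -15092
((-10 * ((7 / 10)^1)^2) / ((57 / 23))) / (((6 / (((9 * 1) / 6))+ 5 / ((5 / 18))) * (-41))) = 1127 / 514140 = 0.00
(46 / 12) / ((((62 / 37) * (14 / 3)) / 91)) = 11063 / 248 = 44.61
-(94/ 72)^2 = -2209/ 1296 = -1.70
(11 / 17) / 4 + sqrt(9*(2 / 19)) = 11 / 68 + 3*sqrt(38) / 19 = 1.14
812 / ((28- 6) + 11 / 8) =6496 / 187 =34.74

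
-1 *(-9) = 9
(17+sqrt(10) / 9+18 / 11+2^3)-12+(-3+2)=sqrt(10) / 9+150 / 11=13.99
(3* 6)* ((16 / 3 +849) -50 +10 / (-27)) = 43414 / 3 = 14471.33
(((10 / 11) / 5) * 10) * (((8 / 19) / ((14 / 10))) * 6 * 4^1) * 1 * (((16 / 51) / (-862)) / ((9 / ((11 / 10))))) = -0.00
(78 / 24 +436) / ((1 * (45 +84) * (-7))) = -251 / 516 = -0.49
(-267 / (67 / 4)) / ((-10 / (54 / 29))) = 2.97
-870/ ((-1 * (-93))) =-290/ 31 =-9.35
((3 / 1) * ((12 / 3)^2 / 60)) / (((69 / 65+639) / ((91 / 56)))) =169 / 83208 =0.00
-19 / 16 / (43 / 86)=-19 / 8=-2.38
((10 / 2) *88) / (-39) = -440 / 39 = -11.28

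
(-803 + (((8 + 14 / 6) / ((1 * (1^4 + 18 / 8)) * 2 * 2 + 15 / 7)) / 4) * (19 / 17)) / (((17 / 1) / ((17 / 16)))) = -17359949 / 345984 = -50.18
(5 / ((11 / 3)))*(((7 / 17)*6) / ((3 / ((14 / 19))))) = 2940 / 3553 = 0.83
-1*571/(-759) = 571/759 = 0.75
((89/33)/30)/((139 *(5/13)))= 0.00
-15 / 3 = -5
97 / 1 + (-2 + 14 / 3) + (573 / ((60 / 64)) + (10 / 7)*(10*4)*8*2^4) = 8025.15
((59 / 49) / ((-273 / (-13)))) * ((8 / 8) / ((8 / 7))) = 59 / 1176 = 0.05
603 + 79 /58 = 35053 /58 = 604.36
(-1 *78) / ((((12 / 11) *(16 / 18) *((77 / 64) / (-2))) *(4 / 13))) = 3042 / 7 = 434.57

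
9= 9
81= 81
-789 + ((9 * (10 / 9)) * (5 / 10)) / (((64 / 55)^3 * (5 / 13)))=-204668741 / 262144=-780.75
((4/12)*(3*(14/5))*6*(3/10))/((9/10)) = 28/5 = 5.60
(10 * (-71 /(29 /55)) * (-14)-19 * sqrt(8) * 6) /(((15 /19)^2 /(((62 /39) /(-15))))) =-489449576 /152685 + 1701032 * sqrt(2) /43875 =-3150.79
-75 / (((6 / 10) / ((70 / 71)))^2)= -3062500 / 15123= -202.51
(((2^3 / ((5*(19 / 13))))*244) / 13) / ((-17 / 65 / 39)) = -989664 / 323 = -3063.98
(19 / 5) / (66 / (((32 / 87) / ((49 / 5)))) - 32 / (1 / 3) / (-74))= 11248 / 5208963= 0.00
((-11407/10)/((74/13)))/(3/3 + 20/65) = -113399/740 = -153.24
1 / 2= 0.50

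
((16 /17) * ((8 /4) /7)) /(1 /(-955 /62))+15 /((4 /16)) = 206060 /3689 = 55.86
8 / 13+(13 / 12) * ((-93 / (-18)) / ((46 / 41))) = 241295 / 43056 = 5.60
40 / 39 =1.03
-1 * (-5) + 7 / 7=6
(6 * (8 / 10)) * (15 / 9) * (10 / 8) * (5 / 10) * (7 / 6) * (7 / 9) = 245 / 54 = 4.54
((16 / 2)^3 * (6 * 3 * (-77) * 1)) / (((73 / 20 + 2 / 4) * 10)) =-1419264 / 83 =-17099.57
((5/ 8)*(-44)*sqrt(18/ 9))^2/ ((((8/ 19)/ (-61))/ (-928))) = 203346550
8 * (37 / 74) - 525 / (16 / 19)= -9911 / 16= -619.44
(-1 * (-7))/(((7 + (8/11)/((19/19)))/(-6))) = -462/85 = -5.44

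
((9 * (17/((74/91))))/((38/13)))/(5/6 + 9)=6.55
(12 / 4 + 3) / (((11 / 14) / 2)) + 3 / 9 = 515 / 33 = 15.61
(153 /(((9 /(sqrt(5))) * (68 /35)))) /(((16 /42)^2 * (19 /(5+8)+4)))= 200655 * sqrt(5) /18176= 24.69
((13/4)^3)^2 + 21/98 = 33793807/28672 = 1178.63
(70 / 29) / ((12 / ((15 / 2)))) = 175 / 116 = 1.51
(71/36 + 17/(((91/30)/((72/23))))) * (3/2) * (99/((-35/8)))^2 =38433589128/2563925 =14990.14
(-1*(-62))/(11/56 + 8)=7.56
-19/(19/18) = -18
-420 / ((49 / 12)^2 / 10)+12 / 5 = -427884 / 1715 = -249.50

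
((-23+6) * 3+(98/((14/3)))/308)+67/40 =-49.26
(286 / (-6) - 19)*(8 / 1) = -1600 / 3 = -533.33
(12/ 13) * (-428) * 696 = -3574656/ 13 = -274973.54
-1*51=-51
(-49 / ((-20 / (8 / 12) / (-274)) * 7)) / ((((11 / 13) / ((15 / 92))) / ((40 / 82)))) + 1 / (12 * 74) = -55343107 / 9211224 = -6.01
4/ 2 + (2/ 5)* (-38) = -13.20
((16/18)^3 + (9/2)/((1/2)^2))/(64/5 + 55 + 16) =68170/305451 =0.22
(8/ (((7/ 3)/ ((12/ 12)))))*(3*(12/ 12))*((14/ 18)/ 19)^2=56/ 3249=0.02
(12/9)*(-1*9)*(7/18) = -4.67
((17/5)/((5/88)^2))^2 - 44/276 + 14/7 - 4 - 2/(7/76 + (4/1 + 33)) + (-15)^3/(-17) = 57318983249616298/51666984375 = 1109392.85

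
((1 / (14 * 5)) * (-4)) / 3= -2 / 105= -0.02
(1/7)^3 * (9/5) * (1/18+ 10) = 0.05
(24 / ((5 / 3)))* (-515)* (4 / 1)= -29664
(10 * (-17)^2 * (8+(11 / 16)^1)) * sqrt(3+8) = 200855 * sqrt(11) / 8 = 83270.08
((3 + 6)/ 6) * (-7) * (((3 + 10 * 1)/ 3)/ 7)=-13/ 2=-6.50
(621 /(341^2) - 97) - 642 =-85931038 /116281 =-738.99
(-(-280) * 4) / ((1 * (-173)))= -6.47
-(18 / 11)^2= -324 / 121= -2.68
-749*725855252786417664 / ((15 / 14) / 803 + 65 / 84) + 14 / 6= -110013992984103401279105621 / 156855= -701373835606792268522.56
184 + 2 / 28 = 2577 / 14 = 184.07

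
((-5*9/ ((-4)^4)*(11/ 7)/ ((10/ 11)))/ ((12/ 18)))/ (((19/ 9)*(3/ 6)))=-29403/ 68096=-0.43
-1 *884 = -884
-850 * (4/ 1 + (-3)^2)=-11050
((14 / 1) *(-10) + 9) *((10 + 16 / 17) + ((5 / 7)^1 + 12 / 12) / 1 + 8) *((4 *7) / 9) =-1287992 / 153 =-8418.25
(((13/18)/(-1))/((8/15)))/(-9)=65/432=0.15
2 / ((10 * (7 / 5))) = 1 / 7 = 0.14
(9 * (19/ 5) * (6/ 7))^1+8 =1306/ 35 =37.31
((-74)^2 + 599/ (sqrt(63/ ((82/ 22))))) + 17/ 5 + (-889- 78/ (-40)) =599 *sqrt(3157)/ 231 + 91847/ 20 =4738.05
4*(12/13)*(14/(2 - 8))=-112/13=-8.62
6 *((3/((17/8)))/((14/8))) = 576/119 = 4.84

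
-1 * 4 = -4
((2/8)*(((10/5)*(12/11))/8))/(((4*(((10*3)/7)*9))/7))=49/15840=0.00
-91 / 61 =-1.49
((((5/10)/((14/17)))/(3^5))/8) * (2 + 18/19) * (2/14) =17/129276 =0.00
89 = 89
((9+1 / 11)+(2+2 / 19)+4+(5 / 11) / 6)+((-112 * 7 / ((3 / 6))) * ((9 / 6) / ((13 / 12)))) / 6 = -513623 / 1482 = -346.57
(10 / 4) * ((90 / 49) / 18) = 25 / 98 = 0.26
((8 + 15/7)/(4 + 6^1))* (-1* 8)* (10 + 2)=-3408/35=-97.37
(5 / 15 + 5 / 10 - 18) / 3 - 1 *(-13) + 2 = 167 / 18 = 9.28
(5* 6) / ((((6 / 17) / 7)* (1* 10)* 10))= 119 / 20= 5.95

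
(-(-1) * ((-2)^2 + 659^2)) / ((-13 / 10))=-4342850 / 13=-334065.38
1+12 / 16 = 7 / 4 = 1.75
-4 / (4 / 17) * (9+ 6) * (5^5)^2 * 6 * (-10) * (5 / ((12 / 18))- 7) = 74707031250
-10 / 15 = -2 / 3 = -0.67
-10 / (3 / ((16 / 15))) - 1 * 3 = -59 / 9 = -6.56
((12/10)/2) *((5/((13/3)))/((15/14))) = 42/65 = 0.65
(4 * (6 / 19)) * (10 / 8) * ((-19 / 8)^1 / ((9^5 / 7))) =-0.00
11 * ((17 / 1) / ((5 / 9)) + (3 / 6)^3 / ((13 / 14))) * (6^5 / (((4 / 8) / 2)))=683518176 / 65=10515664.25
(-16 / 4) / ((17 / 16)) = -64 / 17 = -3.76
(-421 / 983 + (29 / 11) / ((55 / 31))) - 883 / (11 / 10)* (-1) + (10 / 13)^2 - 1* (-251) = 106072567663 / 100506835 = 1055.38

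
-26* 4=-104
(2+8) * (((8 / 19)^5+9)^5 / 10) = 59484.41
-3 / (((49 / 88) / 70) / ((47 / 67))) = -124080 / 469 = -264.56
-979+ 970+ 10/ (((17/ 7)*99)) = -15077/ 1683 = -8.96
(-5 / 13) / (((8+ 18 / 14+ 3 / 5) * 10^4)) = -7 / 1799200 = -0.00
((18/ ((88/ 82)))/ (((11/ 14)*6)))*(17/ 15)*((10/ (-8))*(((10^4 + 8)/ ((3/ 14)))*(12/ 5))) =-341803224/ 605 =-564964.01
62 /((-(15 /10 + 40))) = -124 /83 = -1.49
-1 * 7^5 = -16807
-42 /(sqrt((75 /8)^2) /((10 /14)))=-16 /5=-3.20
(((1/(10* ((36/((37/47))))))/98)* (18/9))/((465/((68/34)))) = 37/192761100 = 0.00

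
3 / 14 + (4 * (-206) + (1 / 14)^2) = -161461 / 196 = -823.78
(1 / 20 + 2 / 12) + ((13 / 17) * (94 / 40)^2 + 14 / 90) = 281233 / 61200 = 4.60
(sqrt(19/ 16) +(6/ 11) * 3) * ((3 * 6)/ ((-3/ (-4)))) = 6 * sqrt(19) +432/ 11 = 65.43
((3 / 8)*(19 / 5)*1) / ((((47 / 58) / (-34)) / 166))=-2332383 / 235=-9925.03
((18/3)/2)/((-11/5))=-15/11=-1.36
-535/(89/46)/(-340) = 2461/3026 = 0.81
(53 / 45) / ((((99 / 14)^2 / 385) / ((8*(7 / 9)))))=4072096 / 72171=56.42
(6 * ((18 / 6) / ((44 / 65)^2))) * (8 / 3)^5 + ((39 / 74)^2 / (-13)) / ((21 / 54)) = 331675689449 / 62615322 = 5297.04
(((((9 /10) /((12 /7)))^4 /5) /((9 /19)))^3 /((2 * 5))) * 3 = 207628069549798233 /20971520000000000000000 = 0.00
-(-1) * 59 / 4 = 59 / 4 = 14.75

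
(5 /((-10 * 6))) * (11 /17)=-11 /204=-0.05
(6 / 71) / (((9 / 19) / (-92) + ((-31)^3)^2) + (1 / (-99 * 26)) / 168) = 1133836704 / 11907696939956959145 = 0.00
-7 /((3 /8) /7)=-392 /3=-130.67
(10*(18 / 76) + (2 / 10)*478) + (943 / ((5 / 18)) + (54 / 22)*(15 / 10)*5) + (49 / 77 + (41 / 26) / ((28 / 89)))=2675460729 / 760760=3516.83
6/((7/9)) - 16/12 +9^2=1835/21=87.38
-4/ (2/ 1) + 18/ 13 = -8/ 13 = -0.62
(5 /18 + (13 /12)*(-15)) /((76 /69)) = -14.50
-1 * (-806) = 806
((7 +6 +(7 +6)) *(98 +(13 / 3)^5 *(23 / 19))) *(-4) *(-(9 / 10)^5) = 5681275119 / 47500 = 119605.79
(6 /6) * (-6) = -6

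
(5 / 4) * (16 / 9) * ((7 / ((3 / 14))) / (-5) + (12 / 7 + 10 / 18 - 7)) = -14192 / 567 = -25.03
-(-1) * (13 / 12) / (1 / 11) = 143 / 12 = 11.92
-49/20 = -2.45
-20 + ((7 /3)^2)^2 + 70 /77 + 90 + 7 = 95828 /891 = 107.55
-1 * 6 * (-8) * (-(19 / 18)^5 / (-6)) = 2476099 / 236196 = 10.48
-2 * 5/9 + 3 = 17/9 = 1.89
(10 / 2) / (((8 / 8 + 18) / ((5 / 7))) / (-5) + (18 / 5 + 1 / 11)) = -1375 / 448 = -3.07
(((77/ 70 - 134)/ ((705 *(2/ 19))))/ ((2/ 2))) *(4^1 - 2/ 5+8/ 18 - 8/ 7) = -3846569/ 740250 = -5.20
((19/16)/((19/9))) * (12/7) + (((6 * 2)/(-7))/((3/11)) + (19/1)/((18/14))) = 2383/252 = 9.46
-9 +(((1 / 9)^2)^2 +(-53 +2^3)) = -354293 / 6561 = -54.00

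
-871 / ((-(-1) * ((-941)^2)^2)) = -871 / 784076601361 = -0.00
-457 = -457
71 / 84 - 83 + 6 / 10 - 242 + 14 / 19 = -2576087 / 7980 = -322.82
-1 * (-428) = 428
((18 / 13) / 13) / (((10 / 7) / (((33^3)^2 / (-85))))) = -81362482047 / 71825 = -1132787.78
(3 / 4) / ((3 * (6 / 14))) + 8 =103 / 12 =8.58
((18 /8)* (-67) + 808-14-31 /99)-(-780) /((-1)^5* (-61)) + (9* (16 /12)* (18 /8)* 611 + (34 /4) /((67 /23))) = 17155.64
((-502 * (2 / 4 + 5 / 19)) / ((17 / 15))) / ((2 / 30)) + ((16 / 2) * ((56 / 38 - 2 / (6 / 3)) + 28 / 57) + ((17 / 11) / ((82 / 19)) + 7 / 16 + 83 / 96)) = -23592646041 / 4661536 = -5061.13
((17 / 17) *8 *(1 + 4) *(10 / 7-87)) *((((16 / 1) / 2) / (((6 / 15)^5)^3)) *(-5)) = 457000732421875 / 3584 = 127511365073.07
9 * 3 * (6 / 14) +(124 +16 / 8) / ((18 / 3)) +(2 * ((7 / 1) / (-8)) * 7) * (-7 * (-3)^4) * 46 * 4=8946354 / 7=1278050.57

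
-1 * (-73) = 73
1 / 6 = 0.17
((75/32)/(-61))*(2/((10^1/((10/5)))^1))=-15/976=-0.02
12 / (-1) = -12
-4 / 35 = -0.11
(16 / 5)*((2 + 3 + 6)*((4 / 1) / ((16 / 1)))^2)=11 / 5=2.20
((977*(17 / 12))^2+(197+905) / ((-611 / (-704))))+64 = 168667123619 / 87984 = 1917020.41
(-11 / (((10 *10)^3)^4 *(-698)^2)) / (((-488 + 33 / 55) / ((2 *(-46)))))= -253 / 59365807400000000000000000000000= -0.00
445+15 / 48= 7125 / 16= 445.31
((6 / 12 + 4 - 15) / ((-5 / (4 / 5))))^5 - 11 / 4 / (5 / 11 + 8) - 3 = 36537060179 / 3632812500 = 10.06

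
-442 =-442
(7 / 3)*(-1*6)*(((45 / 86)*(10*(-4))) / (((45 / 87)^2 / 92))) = 4332832 / 43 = 100763.53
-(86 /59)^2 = -7396 /3481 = -2.12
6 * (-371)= -2226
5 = 5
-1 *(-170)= 170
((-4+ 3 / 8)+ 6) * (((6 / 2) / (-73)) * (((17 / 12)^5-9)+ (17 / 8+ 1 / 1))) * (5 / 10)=798589 / 96878592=0.01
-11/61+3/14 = 0.03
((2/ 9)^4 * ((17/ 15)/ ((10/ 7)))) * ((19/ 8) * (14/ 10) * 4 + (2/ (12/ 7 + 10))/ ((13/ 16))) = 0.03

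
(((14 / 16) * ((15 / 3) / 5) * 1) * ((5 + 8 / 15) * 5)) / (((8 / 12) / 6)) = 1743 / 8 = 217.88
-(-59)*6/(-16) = -177/8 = -22.12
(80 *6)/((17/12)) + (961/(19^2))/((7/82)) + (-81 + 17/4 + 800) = 187861003/171836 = 1093.26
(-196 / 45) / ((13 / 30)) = -392 / 39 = -10.05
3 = 3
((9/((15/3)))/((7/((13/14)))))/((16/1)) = 117/7840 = 0.01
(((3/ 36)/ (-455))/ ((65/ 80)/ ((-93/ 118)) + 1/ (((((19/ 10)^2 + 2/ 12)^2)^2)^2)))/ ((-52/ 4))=-168356918620927554961222142/ 12319106591685065096545926128005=-0.00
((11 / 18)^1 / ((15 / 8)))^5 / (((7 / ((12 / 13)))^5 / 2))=337748426752 / 1151514816750309375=0.00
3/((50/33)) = 99/50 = 1.98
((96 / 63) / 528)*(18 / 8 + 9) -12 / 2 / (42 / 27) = -589 / 154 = -3.82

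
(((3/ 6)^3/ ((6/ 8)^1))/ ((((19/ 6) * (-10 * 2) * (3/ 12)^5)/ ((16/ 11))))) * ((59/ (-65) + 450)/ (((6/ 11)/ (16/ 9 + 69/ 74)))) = -567940096/ 64935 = -8746.29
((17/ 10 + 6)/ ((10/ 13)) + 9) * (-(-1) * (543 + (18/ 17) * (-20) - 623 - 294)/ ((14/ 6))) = -19156377/ 5950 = -3219.56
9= 9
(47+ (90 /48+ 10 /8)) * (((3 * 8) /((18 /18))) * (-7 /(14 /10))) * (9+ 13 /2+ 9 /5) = -208119 /2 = -104059.50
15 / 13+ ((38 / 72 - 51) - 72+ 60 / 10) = -53969 / 468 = -115.32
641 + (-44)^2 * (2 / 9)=9641 / 9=1071.22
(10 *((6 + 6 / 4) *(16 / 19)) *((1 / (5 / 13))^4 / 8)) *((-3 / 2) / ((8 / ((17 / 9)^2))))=-8254129 / 34200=-241.35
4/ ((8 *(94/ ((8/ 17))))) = 2/ 799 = 0.00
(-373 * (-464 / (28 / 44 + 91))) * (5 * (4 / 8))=594935 / 126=4721.71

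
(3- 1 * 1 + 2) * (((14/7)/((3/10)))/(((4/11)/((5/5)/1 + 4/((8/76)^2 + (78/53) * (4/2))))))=1829575/10599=172.62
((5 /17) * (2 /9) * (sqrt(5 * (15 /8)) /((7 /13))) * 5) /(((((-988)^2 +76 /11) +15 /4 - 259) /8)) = 286000 * sqrt(6) /45988107039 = 0.00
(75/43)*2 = 150/43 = 3.49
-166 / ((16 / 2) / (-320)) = 6640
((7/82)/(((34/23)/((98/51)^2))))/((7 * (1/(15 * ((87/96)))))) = 8007335/19337568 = 0.41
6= 6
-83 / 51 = -1.63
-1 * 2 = -2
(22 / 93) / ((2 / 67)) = 737 / 93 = 7.92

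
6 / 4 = 3 / 2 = 1.50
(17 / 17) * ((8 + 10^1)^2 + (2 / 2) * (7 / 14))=649 / 2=324.50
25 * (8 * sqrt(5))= 447.21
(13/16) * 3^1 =2.44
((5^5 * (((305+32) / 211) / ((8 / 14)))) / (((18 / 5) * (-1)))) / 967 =-2.51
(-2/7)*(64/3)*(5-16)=1408/21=67.05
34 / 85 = 2 / 5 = 0.40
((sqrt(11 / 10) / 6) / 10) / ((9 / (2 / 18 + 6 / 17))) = 71 *sqrt(110) / 826200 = 0.00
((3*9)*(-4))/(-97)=108/97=1.11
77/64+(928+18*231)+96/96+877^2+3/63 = 1040547985/1344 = 774217.25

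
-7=-7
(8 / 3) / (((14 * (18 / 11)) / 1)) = 22 / 189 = 0.12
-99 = -99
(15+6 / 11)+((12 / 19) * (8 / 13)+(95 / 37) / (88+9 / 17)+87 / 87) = 513290961 / 30259229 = 16.96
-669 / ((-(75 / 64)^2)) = 913408 / 1875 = 487.15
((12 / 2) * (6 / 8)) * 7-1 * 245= -427 / 2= -213.50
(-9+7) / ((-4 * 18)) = 1 / 36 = 0.03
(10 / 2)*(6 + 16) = 110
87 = 87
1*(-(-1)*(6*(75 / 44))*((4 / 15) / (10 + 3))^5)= 512 / 13784252625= 0.00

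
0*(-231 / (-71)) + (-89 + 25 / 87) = -7718 / 87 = -88.71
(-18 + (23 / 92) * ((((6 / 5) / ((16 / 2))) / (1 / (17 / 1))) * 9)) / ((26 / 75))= -35.37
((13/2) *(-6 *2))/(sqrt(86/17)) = -39 *sqrt(1462)/43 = -34.68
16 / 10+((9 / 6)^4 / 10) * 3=499 / 160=3.12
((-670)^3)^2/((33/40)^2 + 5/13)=1881534349115200000000/22157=84918280864521370.22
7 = 7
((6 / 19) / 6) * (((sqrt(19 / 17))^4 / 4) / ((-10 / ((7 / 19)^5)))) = -16807 / 1506510760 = -0.00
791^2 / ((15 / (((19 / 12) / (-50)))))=-11887939 / 9000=-1320.88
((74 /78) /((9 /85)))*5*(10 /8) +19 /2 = 91963 /1404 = 65.50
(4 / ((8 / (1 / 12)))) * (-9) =-3 / 8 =-0.38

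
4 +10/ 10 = 5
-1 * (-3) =3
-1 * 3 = -3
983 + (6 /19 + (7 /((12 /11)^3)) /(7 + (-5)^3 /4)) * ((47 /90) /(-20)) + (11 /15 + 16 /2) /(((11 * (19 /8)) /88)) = 1450909093873 /1433116800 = 1012.42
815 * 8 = 6520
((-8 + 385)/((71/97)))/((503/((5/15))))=36569/107139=0.34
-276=-276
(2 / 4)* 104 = 52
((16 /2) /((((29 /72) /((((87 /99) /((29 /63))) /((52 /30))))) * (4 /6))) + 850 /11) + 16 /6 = 1402766 /12441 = 112.75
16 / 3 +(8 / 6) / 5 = 28 / 5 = 5.60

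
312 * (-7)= -2184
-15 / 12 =-5 / 4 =-1.25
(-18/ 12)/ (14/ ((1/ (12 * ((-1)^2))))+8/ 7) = -21/ 2368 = -0.01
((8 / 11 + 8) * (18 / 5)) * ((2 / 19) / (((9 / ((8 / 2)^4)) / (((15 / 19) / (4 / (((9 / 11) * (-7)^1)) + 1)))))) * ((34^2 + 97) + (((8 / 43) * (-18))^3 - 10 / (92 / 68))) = 41044218315964416 / 137970643789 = 297485.15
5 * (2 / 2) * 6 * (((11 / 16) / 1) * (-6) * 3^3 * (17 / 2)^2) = -3862485 / 16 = -241405.31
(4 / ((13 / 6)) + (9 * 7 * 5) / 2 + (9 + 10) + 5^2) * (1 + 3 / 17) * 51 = 12200.77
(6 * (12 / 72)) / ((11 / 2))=2 / 11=0.18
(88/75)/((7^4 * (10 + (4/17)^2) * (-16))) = -3179/1046595900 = -0.00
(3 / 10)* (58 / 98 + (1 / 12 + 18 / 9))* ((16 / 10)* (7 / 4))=1573 / 700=2.25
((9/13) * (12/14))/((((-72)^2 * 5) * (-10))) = -1/436800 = -0.00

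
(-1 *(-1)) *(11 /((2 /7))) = 77 /2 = 38.50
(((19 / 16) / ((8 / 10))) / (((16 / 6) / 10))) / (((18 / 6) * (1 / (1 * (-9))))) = -4275 / 256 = -16.70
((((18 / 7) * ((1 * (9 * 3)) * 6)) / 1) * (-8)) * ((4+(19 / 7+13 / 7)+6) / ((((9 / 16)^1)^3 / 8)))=-106954752 / 49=-2182750.04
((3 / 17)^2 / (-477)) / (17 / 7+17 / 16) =-112 / 5988947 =-0.00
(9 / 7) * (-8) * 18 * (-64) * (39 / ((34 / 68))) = 6469632 / 7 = 924233.14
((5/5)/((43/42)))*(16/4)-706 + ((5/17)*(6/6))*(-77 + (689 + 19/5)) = -380833/731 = -520.98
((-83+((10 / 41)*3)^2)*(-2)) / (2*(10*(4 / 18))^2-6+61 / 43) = 965647818 / 31002683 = 31.15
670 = 670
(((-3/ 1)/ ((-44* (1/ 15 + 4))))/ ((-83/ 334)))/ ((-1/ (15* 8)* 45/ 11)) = 10020/ 5063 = 1.98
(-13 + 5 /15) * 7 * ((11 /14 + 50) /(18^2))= -1501 /108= -13.90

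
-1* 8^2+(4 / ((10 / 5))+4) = -58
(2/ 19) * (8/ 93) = 16/ 1767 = 0.01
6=6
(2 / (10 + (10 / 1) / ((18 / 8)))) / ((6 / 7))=21 / 130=0.16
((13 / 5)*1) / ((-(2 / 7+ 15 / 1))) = -91 / 535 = -0.17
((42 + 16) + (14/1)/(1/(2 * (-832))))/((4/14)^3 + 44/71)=-31439723/870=-36137.61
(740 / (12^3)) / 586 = 185 / 253152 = 0.00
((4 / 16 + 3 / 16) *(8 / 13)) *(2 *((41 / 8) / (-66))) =-287 / 6864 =-0.04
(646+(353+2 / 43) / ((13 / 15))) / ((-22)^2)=2.18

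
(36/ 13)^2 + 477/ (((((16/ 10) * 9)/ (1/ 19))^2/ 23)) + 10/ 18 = 98052737/ 11713728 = 8.37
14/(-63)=-2/9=-0.22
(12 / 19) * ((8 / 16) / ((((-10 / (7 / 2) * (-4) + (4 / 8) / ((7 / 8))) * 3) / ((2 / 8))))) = 1 / 456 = 0.00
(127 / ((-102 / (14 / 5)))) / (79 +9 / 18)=-0.04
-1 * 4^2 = -16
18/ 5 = 3.60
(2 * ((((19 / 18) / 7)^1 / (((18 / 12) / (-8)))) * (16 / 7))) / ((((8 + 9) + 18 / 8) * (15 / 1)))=-19456 / 1528065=-0.01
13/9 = 1.44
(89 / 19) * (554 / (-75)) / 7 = -49306 / 9975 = -4.94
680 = 680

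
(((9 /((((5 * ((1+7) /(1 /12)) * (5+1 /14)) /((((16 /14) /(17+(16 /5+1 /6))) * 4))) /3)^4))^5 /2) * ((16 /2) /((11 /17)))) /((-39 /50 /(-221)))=4361582100431663133561874022400 /6128918755168710032416790503256488552335334958124357084778125305512982247242327279633511819611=0.00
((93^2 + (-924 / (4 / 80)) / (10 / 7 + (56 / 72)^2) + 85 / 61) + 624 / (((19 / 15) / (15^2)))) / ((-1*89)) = -147536864878 / 118933103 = -1240.50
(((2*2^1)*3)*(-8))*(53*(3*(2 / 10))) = -15264 / 5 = -3052.80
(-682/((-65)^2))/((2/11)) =-3751/4225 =-0.89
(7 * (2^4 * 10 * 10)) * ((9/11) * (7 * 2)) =1411200/11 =128290.91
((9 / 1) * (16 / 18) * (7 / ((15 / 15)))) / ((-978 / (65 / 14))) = -130 / 489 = -0.27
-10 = -10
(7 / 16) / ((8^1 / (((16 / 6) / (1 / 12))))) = 7 / 4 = 1.75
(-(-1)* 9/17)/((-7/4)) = -36/119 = -0.30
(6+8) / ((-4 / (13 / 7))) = -13 / 2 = -6.50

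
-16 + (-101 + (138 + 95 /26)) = 641 /26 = 24.65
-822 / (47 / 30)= -24660 / 47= -524.68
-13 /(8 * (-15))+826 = 99133 /120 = 826.11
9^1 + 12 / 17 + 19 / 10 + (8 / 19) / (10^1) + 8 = 63463 / 3230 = 19.65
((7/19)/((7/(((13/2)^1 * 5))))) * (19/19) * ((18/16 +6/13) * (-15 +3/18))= -24475/608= -40.25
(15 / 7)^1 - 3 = -6 / 7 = -0.86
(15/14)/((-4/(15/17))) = -225/952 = -0.24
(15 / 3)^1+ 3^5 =248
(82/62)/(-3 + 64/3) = 123/1705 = 0.07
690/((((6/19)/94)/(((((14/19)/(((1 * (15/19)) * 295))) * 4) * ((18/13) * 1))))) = 13802208/3835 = 3599.01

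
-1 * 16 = -16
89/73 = 1.22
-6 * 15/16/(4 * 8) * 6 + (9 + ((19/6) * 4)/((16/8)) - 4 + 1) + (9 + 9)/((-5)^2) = 115187/9600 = 12.00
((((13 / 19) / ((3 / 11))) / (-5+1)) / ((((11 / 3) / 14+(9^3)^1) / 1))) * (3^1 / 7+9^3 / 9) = -2145 / 30629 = -0.07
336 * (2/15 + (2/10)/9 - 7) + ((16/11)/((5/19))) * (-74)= -446944/165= -2708.75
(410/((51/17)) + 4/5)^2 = 4251844/225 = 18897.08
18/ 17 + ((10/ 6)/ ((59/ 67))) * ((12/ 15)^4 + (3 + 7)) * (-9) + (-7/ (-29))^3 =-538911264403/ 3057770875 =-176.24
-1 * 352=-352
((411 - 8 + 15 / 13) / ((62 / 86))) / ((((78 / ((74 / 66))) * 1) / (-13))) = -4179557 / 39897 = -104.76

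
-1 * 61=-61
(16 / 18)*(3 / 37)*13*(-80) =-8320 / 111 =-74.95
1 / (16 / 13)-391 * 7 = -43779 / 16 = -2736.19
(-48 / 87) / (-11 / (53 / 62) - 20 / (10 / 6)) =424 / 19111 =0.02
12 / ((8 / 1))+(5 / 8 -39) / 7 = -3.98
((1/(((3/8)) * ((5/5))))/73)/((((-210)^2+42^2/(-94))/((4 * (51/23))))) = 0.00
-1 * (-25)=25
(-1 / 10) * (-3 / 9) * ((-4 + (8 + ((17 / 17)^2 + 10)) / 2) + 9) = 0.48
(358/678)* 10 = 1790/339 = 5.28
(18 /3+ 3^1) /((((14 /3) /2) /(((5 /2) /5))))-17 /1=-211 /14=-15.07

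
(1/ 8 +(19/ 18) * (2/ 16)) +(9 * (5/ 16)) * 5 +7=1535/ 72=21.32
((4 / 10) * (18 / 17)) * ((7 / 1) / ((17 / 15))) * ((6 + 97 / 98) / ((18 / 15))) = 15.24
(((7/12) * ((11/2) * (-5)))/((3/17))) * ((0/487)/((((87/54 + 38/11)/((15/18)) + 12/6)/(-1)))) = 0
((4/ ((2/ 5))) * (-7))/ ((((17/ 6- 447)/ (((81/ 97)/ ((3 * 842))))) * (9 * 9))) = 14/ 21766121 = 0.00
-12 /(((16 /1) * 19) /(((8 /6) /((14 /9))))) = -9 /266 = -0.03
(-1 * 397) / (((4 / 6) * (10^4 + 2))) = -397 / 6668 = -0.06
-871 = -871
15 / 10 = 3 / 2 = 1.50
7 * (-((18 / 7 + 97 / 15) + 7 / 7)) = -1054 / 15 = -70.27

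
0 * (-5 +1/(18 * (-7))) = 0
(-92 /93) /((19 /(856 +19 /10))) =-394634 /8835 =-44.67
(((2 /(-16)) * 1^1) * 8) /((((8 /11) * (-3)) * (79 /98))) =539 /948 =0.57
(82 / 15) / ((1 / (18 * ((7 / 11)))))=3444 / 55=62.62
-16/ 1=-16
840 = 840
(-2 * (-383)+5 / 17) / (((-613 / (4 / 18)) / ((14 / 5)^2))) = -5106584 / 2344725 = -2.18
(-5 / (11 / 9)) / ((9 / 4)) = -20 / 11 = -1.82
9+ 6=15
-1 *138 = -138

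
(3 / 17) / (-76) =-0.00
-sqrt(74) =-8.60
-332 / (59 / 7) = -2324 / 59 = -39.39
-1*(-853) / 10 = 853 / 10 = 85.30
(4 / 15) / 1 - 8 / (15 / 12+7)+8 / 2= 544 / 165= 3.30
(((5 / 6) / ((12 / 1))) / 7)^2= 25 / 254016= 0.00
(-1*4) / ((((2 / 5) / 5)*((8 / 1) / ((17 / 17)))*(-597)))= 25 / 2388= 0.01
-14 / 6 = -7 / 3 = -2.33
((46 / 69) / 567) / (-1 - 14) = -2 / 25515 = -0.00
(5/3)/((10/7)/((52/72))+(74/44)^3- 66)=-968968/34455495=-0.03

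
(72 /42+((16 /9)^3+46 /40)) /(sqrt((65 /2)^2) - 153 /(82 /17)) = 35496529 /3265920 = 10.87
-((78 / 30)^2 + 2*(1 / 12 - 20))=4961 / 150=33.07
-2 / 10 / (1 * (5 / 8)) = -8 / 25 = -0.32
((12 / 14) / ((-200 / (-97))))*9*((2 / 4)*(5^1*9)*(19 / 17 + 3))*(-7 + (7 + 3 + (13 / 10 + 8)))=2899233 / 680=4263.58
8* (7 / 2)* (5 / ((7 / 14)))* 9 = 2520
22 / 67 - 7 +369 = 24276 / 67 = 362.33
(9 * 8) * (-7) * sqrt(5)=-504 * sqrt(5)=-1126.98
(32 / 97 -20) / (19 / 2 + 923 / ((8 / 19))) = -0.01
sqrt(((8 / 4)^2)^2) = 4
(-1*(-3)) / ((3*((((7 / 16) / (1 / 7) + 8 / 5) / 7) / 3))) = 1680 / 373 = 4.50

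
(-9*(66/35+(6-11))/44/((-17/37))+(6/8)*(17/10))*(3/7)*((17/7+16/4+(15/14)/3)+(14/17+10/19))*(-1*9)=1159184601/331480688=3.50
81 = 81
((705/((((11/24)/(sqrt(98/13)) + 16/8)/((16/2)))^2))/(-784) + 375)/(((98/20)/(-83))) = -15034771849973250/2463433838089 - 2847367987200 *sqrt(26)/351919119727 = -6144.43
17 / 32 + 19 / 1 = 625 / 32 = 19.53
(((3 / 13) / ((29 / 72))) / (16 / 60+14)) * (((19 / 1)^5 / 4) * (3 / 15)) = 200564019 / 40339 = 4971.96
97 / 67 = 1.45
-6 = -6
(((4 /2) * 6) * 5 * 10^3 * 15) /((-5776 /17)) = -956250 /361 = -2648.89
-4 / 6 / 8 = -1 / 12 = -0.08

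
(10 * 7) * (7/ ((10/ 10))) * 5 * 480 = 1176000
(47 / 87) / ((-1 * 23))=-47 / 2001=-0.02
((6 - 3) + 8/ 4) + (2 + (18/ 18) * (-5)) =2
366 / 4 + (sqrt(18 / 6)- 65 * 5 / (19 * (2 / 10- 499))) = sqrt(3) + 2168722 / 23693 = 93.27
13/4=3.25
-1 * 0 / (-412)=0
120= 120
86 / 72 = 43 / 36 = 1.19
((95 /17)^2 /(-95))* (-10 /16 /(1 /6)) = 1425 /1156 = 1.23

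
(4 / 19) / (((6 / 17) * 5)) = 34 / 285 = 0.12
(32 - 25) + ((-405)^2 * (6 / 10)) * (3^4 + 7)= 8660527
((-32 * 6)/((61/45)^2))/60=-6480/3721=-1.74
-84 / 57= -1.47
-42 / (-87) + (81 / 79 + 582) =1336817 / 2291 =583.51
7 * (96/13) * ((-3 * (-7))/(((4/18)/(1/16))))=3969/13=305.31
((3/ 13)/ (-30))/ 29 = -0.00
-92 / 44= -23 / 11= -2.09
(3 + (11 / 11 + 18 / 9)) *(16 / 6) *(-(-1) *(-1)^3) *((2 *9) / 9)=-32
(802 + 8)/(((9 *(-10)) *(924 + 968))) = -9/1892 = -0.00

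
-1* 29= -29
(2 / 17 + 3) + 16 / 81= 4565 / 1377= 3.32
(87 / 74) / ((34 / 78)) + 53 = 70067 / 1258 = 55.70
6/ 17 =0.35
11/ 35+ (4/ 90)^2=4483/ 14175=0.32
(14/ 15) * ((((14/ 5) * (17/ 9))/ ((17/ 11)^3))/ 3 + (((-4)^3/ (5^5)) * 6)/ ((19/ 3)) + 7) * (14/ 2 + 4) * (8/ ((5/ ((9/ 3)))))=4257067053008/ 11582578125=367.54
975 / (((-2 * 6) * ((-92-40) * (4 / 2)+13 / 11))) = 3575 / 11564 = 0.31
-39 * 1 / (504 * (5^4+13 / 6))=-13 / 105364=-0.00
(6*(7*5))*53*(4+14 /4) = 83475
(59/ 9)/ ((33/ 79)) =4661/ 297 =15.69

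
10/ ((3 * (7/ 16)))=160/ 21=7.62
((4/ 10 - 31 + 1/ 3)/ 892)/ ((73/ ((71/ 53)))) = -16117/ 25883610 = -0.00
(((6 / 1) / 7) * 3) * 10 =25.71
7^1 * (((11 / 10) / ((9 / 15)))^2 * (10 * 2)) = 4235 / 9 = 470.56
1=1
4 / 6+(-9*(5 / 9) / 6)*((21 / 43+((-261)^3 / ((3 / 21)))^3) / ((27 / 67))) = 4628291439843801061220530604 / 1161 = 3986469801760379897692102.00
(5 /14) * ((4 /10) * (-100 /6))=-50 /21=-2.38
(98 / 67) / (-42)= -7 / 201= -0.03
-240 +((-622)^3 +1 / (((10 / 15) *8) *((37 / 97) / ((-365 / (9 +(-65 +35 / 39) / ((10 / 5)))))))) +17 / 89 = -11398375971237255 / 47366512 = -240642080.03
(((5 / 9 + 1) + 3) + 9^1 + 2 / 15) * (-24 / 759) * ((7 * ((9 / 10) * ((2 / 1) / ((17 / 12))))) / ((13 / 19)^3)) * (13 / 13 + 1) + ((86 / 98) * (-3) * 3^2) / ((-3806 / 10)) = -48012771111297 / 2002542266725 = -23.98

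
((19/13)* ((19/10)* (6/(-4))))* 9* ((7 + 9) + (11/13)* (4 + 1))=-2563461/3380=-758.42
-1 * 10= -10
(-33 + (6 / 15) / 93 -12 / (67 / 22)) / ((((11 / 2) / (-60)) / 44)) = 36823712 / 2077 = 17729.28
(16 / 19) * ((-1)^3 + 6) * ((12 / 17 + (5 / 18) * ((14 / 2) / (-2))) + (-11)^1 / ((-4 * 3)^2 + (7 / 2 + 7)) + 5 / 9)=30540 / 33269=0.92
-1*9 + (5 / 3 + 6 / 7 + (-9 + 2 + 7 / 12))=-12.89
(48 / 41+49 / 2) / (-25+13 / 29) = -1.05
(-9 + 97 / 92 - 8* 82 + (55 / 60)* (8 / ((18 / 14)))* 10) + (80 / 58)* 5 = -43222469 / 72036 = -600.01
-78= -78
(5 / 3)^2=25 / 9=2.78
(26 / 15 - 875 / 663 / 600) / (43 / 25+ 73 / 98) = 33743605 / 48046284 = 0.70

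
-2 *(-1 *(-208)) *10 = -4160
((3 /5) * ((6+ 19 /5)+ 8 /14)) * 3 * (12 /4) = 9801 /175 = 56.01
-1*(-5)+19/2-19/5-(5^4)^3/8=-1220702697/40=-30517567.42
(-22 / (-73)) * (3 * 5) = 330 / 73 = 4.52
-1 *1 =-1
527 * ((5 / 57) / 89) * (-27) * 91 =-2158065 / 1691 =-1276.21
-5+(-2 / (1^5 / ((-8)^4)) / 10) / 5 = -168.84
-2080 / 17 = -122.35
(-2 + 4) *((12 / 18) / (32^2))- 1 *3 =-2303 / 768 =-3.00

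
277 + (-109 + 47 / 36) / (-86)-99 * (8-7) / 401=345142565 / 1241496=278.01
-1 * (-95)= 95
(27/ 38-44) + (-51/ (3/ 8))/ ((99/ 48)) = -136973/ 1254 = -109.23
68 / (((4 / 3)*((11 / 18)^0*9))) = 17 / 3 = 5.67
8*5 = 40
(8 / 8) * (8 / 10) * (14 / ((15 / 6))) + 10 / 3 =586 / 75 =7.81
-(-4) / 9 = 0.44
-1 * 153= -153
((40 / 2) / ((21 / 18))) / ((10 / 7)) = 12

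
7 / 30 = 0.23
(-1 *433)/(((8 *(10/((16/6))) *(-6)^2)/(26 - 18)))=-433/135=-3.21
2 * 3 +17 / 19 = 131 / 19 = 6.89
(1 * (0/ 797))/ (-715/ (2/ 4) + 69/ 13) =0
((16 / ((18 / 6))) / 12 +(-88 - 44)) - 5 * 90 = -5234 / 9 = -581.56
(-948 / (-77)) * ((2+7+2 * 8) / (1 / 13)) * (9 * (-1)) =-2772900 / 77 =-36011.69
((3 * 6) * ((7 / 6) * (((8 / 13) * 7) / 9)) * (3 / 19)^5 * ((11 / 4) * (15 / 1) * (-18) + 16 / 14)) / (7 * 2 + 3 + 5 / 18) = -423712296 / 10010868257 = -0.04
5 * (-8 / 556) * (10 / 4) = -25 / 139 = -0.18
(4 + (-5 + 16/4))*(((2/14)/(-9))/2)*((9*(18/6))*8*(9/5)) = -9.26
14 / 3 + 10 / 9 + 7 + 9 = 196 / 9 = 21.78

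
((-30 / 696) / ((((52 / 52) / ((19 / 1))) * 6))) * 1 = -95 / 696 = -0.14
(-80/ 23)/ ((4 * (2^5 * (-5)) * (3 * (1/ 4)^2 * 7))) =0.00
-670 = -670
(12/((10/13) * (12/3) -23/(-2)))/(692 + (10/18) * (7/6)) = 16848/14175737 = 0.00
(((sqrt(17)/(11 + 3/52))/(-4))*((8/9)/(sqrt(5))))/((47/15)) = -104*sqrt(85)/81075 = -0.01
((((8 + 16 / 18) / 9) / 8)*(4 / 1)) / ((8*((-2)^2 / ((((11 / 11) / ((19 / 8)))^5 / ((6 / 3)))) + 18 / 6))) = 20480 / 201559347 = 0.00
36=36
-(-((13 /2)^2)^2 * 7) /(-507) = -1183 /48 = -24.65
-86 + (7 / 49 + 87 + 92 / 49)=148 / 49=3.02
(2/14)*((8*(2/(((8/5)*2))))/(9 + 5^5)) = 5/21938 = 0.00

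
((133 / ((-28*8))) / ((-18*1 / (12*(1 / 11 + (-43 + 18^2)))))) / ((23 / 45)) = 220305 / 1012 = 217.69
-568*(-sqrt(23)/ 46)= 284*sqrt(23)/ 23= 59.22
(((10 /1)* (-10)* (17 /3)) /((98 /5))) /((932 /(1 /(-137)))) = 2125 /9384774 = 0.00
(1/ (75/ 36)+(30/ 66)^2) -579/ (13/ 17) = -29748074/ 39325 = -756.47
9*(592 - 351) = 2169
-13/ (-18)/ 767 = 0.00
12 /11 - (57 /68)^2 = 19749 /50864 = 0.39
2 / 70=1 / 35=0.03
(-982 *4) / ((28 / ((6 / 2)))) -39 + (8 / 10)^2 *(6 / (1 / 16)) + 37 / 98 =-975197 / 2450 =-398.04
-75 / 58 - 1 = -133 / 58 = -2.29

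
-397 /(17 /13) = -5161 /17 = -303.59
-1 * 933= -933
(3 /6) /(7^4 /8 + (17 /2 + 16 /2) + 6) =4 /2581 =0.00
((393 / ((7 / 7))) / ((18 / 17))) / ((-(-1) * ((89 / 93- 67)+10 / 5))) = -69037 / 11912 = -5.80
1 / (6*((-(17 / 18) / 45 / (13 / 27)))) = -65 / 17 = -3.82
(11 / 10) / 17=11 / 170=0.06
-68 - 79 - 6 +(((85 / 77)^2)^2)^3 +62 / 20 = -63693975323061690696827329 / 434398885219635836479210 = -146.63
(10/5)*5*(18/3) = 60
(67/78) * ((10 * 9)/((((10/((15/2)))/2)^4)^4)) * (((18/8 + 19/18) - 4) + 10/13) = 168240934575/44302336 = 3797.56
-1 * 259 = -259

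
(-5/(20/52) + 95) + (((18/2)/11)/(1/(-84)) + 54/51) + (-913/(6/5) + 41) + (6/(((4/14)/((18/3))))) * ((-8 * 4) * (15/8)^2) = -16695923/1122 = -14880.50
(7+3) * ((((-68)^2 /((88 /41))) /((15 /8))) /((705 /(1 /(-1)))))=-379168 /23265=-16.30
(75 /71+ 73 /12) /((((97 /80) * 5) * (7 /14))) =48664 /20661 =2.36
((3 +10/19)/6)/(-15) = -67/1710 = -0.04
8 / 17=0.47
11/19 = 0.58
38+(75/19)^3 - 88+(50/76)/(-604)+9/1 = 169903423/8285672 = 20.51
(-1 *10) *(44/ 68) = -110/ 17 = -6.47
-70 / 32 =-35 / 16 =-2.19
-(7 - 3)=-4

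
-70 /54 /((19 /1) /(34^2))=-40460 /513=-78.87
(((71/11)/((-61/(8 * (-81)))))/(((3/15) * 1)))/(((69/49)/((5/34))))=35.80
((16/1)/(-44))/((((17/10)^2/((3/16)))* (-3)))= 25/3179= 0.01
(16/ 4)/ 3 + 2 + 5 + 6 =43/ 3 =14.33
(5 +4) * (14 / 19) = 126 / 19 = 6.63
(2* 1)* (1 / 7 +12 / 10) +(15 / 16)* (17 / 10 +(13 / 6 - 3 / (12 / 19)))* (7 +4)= -14389 / 2240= -6.42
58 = 58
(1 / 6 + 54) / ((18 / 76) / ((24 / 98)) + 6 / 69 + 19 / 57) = 568100 / 14551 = 39.04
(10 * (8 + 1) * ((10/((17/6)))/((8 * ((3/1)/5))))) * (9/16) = 10125/272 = 37.22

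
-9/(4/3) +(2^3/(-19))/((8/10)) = -553/76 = -7.28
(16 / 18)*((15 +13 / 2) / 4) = 43 / 9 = 4.78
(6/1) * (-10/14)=-30/7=-4.29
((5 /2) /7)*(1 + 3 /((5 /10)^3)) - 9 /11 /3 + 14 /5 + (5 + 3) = 14981 /770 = 19.46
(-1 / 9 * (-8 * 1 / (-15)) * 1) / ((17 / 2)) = -16 / 2295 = -0.01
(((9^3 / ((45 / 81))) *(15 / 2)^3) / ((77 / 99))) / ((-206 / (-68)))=677587275 / 2884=234947.04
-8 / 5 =-1.60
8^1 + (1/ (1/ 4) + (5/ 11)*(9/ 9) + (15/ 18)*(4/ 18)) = 12.64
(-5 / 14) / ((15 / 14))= -1 / 3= -0.33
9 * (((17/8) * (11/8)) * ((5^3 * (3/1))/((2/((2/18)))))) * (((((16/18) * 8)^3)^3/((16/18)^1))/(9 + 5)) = 205608674394112000/100442349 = 2047031719.60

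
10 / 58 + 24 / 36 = 0.84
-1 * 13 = -13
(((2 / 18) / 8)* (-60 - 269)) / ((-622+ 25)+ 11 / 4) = 0.01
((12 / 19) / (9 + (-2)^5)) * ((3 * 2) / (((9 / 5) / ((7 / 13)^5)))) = -672280 / 162255041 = -0.00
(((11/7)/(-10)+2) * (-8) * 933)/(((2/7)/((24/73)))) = -5777136/365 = -15827.77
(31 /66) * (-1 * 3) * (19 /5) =-589 /110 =-5.35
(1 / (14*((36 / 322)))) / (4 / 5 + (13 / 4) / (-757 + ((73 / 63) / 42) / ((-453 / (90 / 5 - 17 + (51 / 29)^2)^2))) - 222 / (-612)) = 0.55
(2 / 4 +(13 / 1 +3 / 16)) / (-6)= -73 / 32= -2.28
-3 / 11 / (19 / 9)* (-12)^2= -3888 / 209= -18.60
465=465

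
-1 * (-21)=21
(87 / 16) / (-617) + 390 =3849993 / 9872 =389.99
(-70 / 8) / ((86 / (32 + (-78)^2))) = -53515 / 86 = -622.27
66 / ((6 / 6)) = 66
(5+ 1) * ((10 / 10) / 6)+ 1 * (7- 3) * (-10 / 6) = -17 / 3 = -5.67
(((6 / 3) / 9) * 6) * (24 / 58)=0.55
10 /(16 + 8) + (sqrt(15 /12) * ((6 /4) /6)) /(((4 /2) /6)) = 1.26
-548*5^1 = -2740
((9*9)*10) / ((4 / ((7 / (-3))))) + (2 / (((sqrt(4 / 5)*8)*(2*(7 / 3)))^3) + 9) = -927 / 2 + 135*sqrt(5) / 5619712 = -463.50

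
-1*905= -905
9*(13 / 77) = 117 / 77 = 1.52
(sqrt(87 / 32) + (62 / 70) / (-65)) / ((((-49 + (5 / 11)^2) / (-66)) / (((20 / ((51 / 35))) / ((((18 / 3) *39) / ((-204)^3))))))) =190790864 / 20787 - 134630650 *sqrt(174) / 1599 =-1101453.42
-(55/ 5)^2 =-121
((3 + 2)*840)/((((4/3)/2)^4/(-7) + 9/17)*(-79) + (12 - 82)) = -40483800/1056379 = -38.32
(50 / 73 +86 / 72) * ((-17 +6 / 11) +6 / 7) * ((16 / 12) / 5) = -539249 / 68985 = -7.82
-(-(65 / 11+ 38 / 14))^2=-440896 / 5929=-74.36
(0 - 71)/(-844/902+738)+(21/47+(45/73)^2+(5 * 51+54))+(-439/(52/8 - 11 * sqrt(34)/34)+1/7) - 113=26970212339220019/219051557547648 - 9658 * sqrt(34)/2631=101.72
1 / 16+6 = 97 / 16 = 6.06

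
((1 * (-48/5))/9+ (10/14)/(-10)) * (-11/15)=2629/3150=0.83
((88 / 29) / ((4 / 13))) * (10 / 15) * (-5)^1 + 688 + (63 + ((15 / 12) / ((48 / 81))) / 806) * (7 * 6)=7407657461 / 2243904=3301.24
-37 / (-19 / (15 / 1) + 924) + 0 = -555 / 13841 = -0.04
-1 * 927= -927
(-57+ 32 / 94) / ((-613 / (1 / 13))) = 2663 / 374543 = 0.01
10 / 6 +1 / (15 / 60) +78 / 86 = 848 / 129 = 6.57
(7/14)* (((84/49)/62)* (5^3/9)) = 125/651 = 0.19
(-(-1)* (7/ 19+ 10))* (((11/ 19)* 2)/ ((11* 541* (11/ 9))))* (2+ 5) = 24822/ 2148311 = 0.01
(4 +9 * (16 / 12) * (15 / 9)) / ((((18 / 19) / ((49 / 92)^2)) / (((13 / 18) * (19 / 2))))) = 11267893 / 228528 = 49.31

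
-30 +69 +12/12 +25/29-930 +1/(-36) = -928289/1044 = -889.17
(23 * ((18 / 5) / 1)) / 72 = 23 / 20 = 1.15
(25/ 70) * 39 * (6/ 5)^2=702/ 35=20.06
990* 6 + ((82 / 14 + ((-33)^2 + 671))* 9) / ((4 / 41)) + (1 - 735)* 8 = 4563113 / 28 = 162968.32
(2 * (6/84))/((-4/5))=-5/28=-0.18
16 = 16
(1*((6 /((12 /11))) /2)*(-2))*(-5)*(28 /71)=770 /71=10.85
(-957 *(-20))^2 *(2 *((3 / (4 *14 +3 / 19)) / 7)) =3796610400 / 679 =5591473.34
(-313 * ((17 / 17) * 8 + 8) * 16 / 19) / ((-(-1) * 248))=-10016 / 589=-17.01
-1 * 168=-168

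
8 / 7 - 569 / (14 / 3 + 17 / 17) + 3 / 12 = -47133 / 476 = -99.02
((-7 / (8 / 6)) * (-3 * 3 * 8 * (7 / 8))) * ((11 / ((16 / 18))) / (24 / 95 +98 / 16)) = 12442815 / 19388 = 641.78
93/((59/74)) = 6882/59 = 116.64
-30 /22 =-1.36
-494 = -494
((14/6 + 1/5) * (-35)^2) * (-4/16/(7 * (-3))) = 665/18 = 36.94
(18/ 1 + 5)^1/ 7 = 23/ 7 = 3.29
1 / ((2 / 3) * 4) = 3 / 8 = 0.38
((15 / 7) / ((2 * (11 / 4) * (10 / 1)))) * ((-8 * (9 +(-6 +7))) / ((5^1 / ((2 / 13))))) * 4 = -384 / 1001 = -0.38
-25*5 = -125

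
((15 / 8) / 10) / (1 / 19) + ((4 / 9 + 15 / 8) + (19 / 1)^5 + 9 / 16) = 22284949 / 9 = 2476105.44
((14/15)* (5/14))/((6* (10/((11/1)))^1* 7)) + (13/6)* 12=32771/1260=26.01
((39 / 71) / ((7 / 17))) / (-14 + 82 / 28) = -1326 / 11005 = -0.12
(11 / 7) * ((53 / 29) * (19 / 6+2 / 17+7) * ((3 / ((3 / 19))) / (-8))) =-11619773 / 165648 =-70.15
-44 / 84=-11 / 21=-0.52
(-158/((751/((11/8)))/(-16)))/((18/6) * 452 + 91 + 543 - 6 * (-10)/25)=8690/3740731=0.00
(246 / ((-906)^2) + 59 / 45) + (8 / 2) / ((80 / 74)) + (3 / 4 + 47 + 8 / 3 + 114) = 695363327 / 4104180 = 169.43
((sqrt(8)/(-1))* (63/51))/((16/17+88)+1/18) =-756* sqrt(2)/27233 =-0.04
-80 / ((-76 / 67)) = 1340 / 19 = 70.53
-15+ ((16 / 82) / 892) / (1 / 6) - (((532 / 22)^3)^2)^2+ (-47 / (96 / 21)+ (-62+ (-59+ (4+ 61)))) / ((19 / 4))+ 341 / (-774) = -67487433463487310760999742222210458153 / 1687934129739134698872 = -39982267242808400.91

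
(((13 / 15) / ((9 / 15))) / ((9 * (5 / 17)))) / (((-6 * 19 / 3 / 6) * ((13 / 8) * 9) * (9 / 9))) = -136 / 23085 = -0.01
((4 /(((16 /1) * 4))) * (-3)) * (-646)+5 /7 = 6823 /56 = 121.84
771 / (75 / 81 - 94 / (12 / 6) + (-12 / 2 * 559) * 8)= -20817 / 725708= -0.03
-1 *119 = -119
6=6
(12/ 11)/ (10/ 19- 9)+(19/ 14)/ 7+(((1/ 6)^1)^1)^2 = 41467/ 446292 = 0.09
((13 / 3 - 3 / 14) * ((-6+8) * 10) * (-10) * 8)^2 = 19154560000 / 441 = 43434376.42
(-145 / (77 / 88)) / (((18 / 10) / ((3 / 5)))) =-1160 / 21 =-55.24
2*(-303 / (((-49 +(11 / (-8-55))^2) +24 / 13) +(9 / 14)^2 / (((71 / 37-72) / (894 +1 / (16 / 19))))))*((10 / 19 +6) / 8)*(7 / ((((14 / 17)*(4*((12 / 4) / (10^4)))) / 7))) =3987925017869520000 / 8525314939529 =467774.51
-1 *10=-10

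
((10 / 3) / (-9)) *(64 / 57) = -640 / 1539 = -0.42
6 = 6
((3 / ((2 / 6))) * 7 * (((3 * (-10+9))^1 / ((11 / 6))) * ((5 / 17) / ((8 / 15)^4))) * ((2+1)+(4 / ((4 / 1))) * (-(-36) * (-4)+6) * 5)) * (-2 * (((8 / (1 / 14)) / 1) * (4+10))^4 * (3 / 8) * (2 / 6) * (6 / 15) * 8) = -232819367253822720000 / 187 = -1245023354298517219.25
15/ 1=15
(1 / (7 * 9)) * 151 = 151 / 63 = 2.40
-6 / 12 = -1 / 2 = -0.50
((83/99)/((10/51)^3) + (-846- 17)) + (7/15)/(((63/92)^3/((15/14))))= -2063521640161/2750517000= -750.23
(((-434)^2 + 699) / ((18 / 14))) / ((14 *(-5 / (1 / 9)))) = -37811 / 162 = -233.40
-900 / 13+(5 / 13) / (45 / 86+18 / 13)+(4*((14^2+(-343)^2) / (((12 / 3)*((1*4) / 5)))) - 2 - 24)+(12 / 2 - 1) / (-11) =147210.77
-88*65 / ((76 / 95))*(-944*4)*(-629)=-16981993600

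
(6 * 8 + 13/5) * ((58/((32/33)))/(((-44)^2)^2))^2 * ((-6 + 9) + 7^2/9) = 367517/3377484267520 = 0.00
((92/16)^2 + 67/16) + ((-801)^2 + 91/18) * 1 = 23099159/36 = 641643.31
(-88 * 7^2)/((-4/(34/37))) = 36652/37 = 990.59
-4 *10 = -40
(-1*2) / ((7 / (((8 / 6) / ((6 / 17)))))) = -68 / 63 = -1.08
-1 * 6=-6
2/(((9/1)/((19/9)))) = 38/81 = 0.47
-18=-18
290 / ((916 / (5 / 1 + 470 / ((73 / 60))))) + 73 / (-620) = 1282776409 / 10364540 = 123.77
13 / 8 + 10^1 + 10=173 / 8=21.62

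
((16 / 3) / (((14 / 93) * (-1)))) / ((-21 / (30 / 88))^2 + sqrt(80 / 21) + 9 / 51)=-509955660600 / 54621079927549 + 179180000 * sqrt(105) / 382347559492843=-0.01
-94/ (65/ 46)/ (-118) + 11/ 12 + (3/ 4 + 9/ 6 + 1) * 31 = 1176161/ 11505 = 102.23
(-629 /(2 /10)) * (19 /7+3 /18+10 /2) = -1040995 /42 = -24785.60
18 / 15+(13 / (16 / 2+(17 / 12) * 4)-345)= -70284 / 205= -342.85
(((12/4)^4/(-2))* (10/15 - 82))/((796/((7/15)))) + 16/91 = 381553/181090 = 2.11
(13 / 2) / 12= 13 / 24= 0.54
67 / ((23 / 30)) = 87.39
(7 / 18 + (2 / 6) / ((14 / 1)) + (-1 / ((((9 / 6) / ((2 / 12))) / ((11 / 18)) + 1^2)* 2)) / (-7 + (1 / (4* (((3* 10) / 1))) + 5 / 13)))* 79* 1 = 336837514 / 10212363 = 32.98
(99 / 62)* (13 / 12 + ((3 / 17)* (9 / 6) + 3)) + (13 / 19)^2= 11279335 / 1521976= 7.41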